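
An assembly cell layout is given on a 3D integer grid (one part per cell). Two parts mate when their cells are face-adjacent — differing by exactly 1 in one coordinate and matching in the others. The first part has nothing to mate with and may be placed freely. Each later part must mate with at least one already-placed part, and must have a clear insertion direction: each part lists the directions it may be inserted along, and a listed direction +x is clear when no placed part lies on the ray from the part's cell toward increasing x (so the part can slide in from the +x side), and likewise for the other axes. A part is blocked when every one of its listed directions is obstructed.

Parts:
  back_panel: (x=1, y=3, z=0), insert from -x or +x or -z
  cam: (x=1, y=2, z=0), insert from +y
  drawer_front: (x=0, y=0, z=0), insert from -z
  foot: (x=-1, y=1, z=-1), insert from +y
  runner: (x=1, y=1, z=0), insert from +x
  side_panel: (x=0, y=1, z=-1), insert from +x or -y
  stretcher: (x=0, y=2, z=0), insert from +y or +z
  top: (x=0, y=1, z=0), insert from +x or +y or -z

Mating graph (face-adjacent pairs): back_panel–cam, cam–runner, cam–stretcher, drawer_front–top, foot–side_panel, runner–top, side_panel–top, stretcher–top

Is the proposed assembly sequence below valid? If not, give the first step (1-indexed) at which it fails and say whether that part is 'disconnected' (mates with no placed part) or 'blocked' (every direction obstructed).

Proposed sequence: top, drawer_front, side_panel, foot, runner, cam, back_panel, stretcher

Valid

1. top@(0, 1, 0) [+x clear] — {top}
2. drawer_front@(0, 0, 0) [-z clear] — {drawer_front, top}
3. side_panel@(0, 1, -1) [+x clear] — {drawer_front, side_panel, top}
4. foot@(-1, 1, -1) [+y clear] — {drawer_front, foot, side_panel, top}
5. runner@(1, 1, 0) [+x clear] — {drawer_front, foot, runner, side_panel, top}
6. cam@(1, 2, 0) [+y clear] — {cam, drawer_front, foot, runner, side_panel, top}
7. back_panel@(1, 3, 0) [-x clear] — {back_panel, cam, drawer_front, foot, runner, side_panel, top}
8. stretcher@(0, 2, 0) [+y clear] — {back_panel, cam, drawer_front, foot, runner, side_panel, stretcher, top}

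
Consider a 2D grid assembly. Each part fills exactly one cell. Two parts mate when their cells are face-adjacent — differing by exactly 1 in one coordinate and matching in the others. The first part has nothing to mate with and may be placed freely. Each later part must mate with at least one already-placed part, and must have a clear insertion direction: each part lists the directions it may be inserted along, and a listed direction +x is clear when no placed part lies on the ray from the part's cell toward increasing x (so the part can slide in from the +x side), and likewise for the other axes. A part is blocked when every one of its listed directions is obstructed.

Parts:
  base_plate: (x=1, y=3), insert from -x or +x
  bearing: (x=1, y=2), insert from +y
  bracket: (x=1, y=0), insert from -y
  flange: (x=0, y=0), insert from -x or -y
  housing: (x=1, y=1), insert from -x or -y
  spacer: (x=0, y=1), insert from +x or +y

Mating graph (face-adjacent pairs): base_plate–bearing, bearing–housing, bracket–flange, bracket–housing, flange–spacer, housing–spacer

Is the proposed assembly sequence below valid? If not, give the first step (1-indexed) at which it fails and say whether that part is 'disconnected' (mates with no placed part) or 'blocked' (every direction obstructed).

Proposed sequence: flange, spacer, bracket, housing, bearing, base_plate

Invalid at step 4 (blocked)

1. flange@(0, 0) [-x clear] — {flange}
2. spacer@(0, 1) [+x clear] — {flange, spacer}
3. bracket@(1, 0) [-y clear] — {bracket, flange, spacer}
4. housing@(1, 1) — -x/-y all obstructed ⇒ blocked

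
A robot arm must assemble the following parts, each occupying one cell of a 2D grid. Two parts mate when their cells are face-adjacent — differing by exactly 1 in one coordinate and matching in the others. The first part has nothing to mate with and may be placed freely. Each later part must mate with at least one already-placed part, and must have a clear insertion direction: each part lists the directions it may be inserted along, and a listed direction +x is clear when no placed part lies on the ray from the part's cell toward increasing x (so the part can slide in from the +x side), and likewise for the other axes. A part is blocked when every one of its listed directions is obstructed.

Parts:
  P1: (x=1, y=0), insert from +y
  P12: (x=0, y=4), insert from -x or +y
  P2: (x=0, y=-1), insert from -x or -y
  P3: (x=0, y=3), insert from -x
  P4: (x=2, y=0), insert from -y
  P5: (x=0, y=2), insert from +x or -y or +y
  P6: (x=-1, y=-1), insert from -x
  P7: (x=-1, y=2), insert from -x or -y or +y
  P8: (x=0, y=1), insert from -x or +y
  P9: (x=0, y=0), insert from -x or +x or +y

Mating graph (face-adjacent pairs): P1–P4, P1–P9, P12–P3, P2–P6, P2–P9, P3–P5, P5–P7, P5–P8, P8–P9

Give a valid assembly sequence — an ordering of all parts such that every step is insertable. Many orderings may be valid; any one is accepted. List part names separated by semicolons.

P1; P9; P8; P5; P7; P3; P2; P4; P12; P6

1. P1@(1, 0) [+y clear] — {P1}
2. P9@(0, 0) [-x clear] — {P1, P9}
3. P8@(0, 1) [-x clear] — {P1, P8, P9}
4. P5@(0, 2) [+x clear] — {P1, P5, P8, P9}
5. P7@(-1, 2) [-x clear] — {P1, P5, P7, P8, P9}
6. P3@(0, 3) [-x clear] — {P1, P3, P5, P7, P8, P9}
7. P2@(0, -1) [-x clear] — {P1, P2, P3, P5, P7, P8, P9}
8. P4@(2, 0) [-y clear] — {P1, P2, P3, P4, P5, P7, P8, P9}
9. P12@(0, 4) [-x clear] — {P1, P12, P2, P3, P4, P5, P7, P8, P9}
10. P6@(-1, -1) [-x clear] — {P1, P12, P2, P3, P4, P5, P6, P7, P8, P9}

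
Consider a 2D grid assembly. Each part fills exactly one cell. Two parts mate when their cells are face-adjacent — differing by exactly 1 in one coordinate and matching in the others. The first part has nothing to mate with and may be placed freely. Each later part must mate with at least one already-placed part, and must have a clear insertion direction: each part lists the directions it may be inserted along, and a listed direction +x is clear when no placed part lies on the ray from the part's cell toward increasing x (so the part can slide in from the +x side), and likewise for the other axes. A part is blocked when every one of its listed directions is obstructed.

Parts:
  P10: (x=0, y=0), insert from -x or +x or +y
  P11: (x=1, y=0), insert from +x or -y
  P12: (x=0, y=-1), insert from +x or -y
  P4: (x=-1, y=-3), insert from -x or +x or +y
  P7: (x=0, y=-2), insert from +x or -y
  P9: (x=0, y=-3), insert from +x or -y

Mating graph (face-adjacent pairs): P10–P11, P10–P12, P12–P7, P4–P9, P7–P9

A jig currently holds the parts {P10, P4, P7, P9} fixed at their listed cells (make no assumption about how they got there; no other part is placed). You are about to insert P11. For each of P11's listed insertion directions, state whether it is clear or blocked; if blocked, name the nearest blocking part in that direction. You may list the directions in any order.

+x: ray from P11(1, 0) has no placed part ⇒ clear
-y: ray from P11(1, 0) has no placed part ⇒ clear

+x: clear; -y: clear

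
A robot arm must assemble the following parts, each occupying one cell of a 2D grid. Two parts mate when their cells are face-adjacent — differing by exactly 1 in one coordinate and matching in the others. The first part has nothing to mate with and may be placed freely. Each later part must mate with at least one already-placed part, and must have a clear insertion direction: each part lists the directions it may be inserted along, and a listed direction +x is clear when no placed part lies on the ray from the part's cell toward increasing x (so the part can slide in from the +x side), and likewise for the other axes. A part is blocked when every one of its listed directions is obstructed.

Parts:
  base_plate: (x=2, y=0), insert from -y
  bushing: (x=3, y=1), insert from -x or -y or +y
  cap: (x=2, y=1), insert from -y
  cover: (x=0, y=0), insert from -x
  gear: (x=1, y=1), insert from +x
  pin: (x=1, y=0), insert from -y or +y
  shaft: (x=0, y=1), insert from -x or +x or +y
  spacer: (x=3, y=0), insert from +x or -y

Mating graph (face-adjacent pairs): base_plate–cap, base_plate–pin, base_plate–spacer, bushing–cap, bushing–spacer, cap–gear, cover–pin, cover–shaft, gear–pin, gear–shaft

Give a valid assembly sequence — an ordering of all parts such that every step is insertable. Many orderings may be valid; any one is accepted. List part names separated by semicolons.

pin; gear; shaft; cap; bushing; base_plate; spacer; cover

1. pin@(1, 0) [-y clear] — {pin}
2. gear@(1, 1) [+x clear] — {gear, pin}
3. shaft@(0, 1) [-x clear] — {gear, pin, shaft}
4. cap@(2, 1) [-y clear] — {cap, gear, pin, shaft}
5. bushing@(3, 1) [-y clear] — {bushing, cap, gear, pin, shaft}
6. base_plate@(2, 0) [-y clear] — {base_plate, bushing, cap, gear, pin, shaft}
7. spacer@(3, 0) [+x clear] — {base_plate, bushing, cap, gear, pin, shaft, spacer}
8. cover@(0, 0) [-x clear] — {base_plate, bushing, cap, cover, gear, pin, shaft, spacer}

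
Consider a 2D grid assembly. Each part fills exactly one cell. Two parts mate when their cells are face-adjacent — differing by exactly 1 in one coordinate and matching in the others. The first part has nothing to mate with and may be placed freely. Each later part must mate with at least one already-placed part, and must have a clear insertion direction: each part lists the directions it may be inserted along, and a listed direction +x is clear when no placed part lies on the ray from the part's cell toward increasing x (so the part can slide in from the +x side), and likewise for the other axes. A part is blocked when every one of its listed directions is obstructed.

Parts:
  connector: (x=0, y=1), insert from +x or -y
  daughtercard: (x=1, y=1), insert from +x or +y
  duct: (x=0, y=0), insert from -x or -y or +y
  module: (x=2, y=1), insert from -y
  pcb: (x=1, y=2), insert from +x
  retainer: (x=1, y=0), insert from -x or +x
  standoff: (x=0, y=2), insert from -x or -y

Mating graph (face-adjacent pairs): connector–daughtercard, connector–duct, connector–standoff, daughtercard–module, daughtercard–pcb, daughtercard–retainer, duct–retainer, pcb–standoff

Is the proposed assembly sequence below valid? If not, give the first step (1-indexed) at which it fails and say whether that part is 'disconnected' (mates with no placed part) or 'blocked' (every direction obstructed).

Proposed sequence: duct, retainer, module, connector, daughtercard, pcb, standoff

1. duct@(0, 0) [-x clear] — {duct}
2. retainer@(1, 0) [+x clear] — {duct, retainer}
3. module@(2, 1) — no placed neighbour ⇒ disconnected

Invalid at step 3 (disconnected)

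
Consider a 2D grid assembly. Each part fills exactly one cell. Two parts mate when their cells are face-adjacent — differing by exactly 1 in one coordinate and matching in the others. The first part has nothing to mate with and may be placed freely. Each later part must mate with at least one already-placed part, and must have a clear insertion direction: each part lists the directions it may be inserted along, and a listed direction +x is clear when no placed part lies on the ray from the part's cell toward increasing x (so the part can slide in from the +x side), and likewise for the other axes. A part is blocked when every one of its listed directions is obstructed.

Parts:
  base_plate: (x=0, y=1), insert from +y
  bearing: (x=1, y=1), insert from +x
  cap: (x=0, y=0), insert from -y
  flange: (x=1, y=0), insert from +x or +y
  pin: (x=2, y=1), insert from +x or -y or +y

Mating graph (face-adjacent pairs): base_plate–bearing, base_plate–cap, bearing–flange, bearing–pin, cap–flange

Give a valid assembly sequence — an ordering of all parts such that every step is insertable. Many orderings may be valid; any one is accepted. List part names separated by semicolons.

1. bearing@(1, 1) [+x clear] — {bearing}
2. flange@(1, 0) [+x clear] — {bearing, flange}
3. cap@(0, 0) [-y clear] — {bearing, cap, flange}
4. pin@(2, 1) [+x clear] — {bearing, cap, flange, pin}
5. base_plate@(0, 1) [+y clear] — {base_plate, bearing, cap, flange, pin}

bearing; flange; cap; pin; base_plate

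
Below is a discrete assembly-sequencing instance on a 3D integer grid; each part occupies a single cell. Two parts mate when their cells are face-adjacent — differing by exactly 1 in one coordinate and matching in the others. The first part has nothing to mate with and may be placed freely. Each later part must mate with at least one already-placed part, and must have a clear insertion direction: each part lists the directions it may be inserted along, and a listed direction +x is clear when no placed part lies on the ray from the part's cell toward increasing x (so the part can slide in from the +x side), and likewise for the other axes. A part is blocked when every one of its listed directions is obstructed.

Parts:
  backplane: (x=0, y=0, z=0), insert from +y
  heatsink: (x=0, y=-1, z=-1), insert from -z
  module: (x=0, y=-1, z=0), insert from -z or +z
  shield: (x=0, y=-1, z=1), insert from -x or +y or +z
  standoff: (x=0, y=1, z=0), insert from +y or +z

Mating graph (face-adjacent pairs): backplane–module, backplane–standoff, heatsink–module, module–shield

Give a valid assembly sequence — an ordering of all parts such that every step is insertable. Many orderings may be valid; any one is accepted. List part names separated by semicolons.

1. backplane@(0, 0, 0) [+y clear] — {backplane}
2. module@(0, -1, 0) [-z clear] — {backplane, module}
3. shield@(0, -1, 1) [-x clear] — {backplane, module, shield}
4. heatsink@(0, -1, -1) [-z clear] — {backplane, heatsink, module, shield}
5. standoff@(0, 1, 0) [+y clear] — {backplane, heatsink, module, shield, standoff}

backplane; module; shield; heatsink; standoff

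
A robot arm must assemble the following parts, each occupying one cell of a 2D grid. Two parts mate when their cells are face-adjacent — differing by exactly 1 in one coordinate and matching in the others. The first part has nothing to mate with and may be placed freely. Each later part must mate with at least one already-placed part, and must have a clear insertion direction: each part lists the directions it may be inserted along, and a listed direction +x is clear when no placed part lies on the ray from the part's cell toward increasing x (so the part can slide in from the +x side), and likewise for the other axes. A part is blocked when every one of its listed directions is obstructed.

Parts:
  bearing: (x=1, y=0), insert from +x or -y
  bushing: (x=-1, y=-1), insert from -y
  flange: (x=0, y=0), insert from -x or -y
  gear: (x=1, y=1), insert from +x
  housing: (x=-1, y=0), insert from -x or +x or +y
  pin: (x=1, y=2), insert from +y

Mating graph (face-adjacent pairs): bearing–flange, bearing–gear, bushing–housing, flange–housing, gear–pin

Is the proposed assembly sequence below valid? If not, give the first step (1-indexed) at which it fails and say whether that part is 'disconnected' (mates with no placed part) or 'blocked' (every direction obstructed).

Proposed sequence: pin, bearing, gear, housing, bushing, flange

Invalid at step 2 (disconnected)

1. pin@(1, 2) [+y clear] — {pin}
2. bearing@(1, 0) — no placed neighbour ⇒ disconnected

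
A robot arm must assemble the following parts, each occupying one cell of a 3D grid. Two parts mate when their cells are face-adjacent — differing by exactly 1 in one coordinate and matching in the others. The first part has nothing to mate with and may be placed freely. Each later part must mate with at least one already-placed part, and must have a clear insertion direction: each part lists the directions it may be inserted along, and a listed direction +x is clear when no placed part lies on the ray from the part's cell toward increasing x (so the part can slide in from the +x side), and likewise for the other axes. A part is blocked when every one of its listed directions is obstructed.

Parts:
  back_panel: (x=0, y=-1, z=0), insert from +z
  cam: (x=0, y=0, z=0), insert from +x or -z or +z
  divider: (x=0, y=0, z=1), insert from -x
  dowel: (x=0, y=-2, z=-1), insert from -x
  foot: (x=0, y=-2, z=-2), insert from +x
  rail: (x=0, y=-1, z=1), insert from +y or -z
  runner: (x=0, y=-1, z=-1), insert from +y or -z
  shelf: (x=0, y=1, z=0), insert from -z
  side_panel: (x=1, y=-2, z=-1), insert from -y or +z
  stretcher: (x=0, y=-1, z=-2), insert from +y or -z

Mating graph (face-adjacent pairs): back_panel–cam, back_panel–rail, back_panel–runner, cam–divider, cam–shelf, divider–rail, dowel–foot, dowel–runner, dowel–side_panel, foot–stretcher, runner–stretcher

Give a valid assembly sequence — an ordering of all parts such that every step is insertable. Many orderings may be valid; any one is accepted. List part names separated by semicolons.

1. back_panel@(0, -1, 0) [+z clear] — {back_panel}
2. rail@(0, -1, 1) [+y clear] — {back_panel, rail}
3. cam@(0, 0, 0) [+x clear] — {back_panel, cam, rail}
4. runner@(0, -1, -1) [+y clear] — {back_panel, cam, rail, runner}
5. dowel@(0, -2, -1) [-x clear] — {back_panel, cam, dowel, rail, runner}
6. divider@(0, 0, 1) [-x clear] — {back_panel, cam, divider, dowel, rail, runner}
7. shelf@(0, 1, 0) [-z clear] — {back_panel, cam, divider, dowel, rail, runner, shelf}
8. foot@(0, -2, -2) [+x clear] — {back_panel, cam, divider, dowel, foot, rail, runner, shelf}
9. side_panel@(1, -2, -1) [-y clear] — {back_panel, cam, divider, dowel, foot, rail, runner, shelf, side_panel}
10. stretcher@(0, -1, -2) [+y clear] — {back_panel, cam, divider, dowel, foot, rail, runner, shelf, side_panel, stretcher}

back_panel; rail; cam; runner; dowel; divider; shelf; foot; side_panel; stretcher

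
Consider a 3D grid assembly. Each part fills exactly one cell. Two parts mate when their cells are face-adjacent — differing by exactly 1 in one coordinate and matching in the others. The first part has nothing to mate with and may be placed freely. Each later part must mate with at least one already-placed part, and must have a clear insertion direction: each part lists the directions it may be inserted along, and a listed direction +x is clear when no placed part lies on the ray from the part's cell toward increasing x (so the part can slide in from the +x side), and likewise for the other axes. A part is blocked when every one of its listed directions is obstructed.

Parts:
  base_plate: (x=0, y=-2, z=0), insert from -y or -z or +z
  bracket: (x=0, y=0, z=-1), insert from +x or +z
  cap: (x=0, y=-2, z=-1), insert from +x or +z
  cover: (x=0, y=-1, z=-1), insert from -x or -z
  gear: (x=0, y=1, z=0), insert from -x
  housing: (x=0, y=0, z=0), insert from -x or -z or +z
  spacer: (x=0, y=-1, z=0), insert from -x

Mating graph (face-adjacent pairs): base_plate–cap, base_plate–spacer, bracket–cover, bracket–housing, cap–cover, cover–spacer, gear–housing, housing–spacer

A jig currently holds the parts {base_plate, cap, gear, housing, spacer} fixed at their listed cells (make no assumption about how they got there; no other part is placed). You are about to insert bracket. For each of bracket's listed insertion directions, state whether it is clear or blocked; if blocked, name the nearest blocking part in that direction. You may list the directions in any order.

+x: clear; +z: blocked by housing

+x: ray from bracket(0, 0, -1) has no placed part ⇒ clear
+z: nearest on ray is housing@(0, 0, 0) ⇒ blocked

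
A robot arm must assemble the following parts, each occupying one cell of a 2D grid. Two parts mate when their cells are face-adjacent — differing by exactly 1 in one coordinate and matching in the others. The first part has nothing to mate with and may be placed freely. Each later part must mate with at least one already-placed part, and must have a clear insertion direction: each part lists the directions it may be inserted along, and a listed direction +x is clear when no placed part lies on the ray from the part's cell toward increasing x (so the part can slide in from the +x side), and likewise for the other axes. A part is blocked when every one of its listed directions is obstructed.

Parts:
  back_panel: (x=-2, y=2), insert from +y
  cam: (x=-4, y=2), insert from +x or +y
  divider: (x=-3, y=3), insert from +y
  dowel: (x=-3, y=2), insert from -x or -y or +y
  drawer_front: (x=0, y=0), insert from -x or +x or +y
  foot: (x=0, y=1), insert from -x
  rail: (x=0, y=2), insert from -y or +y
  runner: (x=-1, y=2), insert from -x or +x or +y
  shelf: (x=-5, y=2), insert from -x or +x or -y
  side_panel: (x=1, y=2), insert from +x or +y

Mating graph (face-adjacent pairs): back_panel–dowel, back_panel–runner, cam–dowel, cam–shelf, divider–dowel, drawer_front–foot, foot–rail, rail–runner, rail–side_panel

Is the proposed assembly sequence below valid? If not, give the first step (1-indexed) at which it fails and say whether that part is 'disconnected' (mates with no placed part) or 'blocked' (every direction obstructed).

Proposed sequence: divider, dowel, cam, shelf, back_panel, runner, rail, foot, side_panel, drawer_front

Valid

1. divider@(-3, 3) [+y clear] — {divider}
2. dowel@(-3, 2) [-x clear] — {divider, dowel}
3. cam@(-4, 2) [+y clear] — {cam, divider, dowel}
4. shelf@(-5, 2) [-x clear] — {cam, divider, dowel, shelf}
5. back_panel@(-2, 2) [+y clear] — {back_panel, cam, divider, dowel, shelf}
6. runner@(-1, 2) [+x clear] — {back_panel, cam, divider, dowel, runner, shelf}
7. rail@(0, 2) [-y clear] — {back_panel, cam, divider, dowel, rail, runner, shelf}
8. foot@(0, 1) [-x clear] — {back_panel, cam, divider, dowel, foot, rail, runner, shelf}
9. side_panel@(1, 2) [+x clear] — {back_panel, cam, divider, dowel, foot, rail, runner, shelf, side_panel}
10. drawer_front@(0, 0) [-x clear] — {back_panel, cam, divider, dowel, drawer_front, foot, rail, runner, shelf, side_panel}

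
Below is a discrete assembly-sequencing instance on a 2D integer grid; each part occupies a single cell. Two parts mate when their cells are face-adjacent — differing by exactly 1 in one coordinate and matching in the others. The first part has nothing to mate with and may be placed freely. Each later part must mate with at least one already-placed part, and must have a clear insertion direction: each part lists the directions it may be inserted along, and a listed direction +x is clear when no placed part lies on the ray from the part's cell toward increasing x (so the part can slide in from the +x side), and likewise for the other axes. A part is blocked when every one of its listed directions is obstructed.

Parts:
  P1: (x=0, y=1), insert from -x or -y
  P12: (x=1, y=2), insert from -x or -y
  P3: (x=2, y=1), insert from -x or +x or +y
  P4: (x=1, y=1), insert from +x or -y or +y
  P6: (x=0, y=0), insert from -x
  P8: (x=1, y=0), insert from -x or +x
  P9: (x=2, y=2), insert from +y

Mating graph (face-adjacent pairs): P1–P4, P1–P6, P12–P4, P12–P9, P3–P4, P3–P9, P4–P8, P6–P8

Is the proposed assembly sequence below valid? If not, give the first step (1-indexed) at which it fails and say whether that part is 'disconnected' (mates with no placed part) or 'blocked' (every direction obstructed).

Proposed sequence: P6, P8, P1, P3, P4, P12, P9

Invalid at step 4 (disconnected)

1. P6@(0, 0) [-x clear] — {P6}
2. P8@(1, 0) [+x clear] — {P6, P8}
3. P1@(0, 1) [-x clear] — {P1, P6, P8}
4. P3@(2, 1) — no placed neighbour ⇒ disconnected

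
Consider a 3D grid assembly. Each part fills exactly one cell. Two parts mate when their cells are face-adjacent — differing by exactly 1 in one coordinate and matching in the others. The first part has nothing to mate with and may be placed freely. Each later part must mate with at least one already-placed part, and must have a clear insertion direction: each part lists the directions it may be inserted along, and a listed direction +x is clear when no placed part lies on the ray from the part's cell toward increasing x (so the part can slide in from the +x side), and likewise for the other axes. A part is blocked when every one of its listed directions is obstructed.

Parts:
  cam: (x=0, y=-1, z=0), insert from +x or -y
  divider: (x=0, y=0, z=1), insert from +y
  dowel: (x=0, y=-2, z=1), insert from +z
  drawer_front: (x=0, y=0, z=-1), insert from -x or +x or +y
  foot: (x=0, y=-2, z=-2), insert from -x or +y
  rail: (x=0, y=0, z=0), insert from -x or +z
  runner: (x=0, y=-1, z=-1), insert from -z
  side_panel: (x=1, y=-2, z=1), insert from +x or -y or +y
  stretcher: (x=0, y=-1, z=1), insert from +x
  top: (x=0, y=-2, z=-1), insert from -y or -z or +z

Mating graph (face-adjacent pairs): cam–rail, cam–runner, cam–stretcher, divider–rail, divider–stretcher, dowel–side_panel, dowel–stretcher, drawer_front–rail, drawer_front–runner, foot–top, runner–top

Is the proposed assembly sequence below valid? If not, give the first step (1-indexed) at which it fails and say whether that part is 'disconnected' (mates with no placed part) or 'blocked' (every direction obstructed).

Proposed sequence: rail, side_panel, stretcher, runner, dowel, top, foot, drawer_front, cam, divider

Invalid at step 2 (disconnected)

1. rail@(0, 0, 0) [-x clear] — {rail}
2. side_panel@(1, -2, 1) — no placed neighbour ⇒ disconnected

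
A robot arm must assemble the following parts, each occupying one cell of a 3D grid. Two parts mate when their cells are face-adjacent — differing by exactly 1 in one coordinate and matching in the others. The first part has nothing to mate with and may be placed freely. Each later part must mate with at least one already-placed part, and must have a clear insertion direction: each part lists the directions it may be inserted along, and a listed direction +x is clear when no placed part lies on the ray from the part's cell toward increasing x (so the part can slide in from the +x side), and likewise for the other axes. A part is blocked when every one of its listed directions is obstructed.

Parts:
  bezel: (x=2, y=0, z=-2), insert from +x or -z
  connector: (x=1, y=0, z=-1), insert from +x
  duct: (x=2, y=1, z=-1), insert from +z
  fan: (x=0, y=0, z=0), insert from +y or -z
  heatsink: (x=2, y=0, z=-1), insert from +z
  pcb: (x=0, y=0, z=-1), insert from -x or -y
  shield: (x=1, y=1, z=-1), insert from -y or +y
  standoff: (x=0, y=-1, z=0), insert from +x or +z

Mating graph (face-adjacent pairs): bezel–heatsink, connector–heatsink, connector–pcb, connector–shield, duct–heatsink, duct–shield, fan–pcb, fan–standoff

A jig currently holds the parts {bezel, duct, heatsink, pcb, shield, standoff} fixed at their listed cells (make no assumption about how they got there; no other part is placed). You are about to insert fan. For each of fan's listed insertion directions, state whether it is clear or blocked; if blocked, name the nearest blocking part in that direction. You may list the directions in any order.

+y: clear; -z: blocked by pcb

+y: ray from fan(0, 0, 0) has no placed part ⇒ clear
-z: nearest on ray is pcb@(0, 0, -1) ⇒ blocked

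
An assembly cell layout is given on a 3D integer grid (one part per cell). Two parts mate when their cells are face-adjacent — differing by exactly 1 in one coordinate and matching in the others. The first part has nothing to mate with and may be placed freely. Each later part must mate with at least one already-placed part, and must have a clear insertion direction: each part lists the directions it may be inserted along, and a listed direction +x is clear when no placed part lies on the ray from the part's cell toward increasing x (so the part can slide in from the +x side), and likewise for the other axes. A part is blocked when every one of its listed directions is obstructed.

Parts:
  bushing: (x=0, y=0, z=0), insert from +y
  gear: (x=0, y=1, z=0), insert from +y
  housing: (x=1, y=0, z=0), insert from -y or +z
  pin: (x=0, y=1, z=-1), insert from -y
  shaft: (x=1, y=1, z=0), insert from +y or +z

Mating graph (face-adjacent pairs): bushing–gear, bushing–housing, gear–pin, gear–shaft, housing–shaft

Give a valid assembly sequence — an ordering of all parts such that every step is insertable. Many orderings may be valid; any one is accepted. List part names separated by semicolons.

housing; shaft; bushing; gear; pin

1. housing@(1, 0, 0) [-y clear] — {housing}
2. shaft@(1, 1, 0) [+y clear] — {housing, shaft}
3. bushing@(0, 0, 0) [+y clear] — {bushing, housing, shaft}
4. gear@(0, 1, 0) [+y clear] — {bushing, gear, housing, shaft}
5. pin@(0, 1, -1) [-y clear] — {bushing, gear, housing, pin, shaft}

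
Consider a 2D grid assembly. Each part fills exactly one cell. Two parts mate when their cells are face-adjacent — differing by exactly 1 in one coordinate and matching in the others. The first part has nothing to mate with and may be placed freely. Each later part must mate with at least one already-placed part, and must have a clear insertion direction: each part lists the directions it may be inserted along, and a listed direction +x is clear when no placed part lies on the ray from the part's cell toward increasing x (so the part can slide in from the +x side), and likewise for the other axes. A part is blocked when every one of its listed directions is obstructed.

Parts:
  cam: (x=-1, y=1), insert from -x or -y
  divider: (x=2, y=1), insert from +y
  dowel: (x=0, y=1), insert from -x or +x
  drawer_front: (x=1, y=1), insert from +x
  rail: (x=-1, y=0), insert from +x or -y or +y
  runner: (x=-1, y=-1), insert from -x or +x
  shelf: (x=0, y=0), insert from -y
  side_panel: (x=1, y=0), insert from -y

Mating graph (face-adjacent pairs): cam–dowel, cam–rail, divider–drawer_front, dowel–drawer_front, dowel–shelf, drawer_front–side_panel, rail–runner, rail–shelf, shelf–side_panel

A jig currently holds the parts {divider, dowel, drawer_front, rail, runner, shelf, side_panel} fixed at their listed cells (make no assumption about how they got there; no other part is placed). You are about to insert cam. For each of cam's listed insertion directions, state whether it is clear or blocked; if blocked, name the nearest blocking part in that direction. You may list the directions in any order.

-x: clear; -y: blocked by rail

-x: ray from cam(-1, 1) has no placed part ⇒ clear
-y: nearest on ray is rail@(-1, 0) ⇒ blocked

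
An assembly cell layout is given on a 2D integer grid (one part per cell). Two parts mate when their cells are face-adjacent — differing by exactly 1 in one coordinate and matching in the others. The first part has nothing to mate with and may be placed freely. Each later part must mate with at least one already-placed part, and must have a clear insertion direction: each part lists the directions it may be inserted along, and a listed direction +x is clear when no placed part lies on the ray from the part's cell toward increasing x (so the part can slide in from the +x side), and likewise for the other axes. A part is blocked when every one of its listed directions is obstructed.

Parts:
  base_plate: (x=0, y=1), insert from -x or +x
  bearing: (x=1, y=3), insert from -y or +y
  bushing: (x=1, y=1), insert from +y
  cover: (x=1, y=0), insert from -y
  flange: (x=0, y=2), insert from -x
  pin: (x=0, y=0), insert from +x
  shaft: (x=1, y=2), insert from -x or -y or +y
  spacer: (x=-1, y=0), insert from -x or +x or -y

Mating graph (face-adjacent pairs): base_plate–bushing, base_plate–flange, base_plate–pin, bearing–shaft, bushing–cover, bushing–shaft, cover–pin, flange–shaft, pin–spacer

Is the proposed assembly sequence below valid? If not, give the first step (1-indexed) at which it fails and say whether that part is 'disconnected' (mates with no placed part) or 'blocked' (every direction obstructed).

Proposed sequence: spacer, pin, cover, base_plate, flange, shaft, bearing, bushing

Invalid at step 8 (blocked)

1. spacer@(-1, 0) [-x clear] — {spacer}
2. pin@(0, 0) [+x clear] — {pin, spacer}
3. cover@(1, 0) [-y clear] — {cover, pin, spacer}
4. base_plate@(0, 1) [-x clear] — {base_plate, cover, pin, spacer}
5. flange@(0, 2) [-x clear] — {base_plate, cover, flange, pin, spacer}
6. shaft@(1, 2) [+y clear] — {base_plate, cover, flange, pin, shaft, spacer}
7. bearing@(1, 3) [+y clear] — {base_plate, bearing, cover, flange, pin, shaft, spacer}
8. bushing@(1, 1) — +y all obstructed ⇒ blocked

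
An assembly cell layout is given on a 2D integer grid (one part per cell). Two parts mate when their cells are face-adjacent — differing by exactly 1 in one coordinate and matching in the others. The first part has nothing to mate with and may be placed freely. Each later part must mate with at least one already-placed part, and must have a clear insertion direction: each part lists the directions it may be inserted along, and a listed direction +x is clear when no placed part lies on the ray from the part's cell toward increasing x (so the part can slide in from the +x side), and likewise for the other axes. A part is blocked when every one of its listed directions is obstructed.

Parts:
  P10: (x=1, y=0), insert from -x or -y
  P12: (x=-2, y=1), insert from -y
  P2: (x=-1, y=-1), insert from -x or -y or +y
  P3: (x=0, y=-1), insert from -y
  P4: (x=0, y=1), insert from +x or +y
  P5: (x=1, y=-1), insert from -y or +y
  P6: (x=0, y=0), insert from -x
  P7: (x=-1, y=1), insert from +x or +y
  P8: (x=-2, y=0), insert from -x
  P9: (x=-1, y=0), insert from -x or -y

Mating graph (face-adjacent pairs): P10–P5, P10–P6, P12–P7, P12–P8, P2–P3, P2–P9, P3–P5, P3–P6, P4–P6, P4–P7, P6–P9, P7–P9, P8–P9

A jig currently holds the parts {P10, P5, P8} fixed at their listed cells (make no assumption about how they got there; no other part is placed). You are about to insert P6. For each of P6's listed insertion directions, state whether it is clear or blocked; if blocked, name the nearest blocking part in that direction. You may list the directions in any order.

-x: nearest on ray is P8@(-2, 0) ⇒ blocked

-x: blocked by P8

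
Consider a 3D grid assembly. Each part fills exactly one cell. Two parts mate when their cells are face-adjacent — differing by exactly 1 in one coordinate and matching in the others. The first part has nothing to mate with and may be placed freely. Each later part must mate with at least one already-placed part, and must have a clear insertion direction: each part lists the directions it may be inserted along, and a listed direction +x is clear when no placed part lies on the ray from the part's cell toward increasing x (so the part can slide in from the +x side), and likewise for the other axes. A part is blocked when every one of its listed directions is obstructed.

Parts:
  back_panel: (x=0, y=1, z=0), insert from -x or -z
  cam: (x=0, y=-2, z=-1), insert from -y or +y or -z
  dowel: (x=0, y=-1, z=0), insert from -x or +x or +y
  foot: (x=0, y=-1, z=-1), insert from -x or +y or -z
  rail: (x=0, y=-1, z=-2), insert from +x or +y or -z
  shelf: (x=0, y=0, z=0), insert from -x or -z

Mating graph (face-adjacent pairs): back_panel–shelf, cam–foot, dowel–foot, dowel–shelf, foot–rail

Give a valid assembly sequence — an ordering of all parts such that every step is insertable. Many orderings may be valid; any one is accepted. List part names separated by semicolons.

back_panel; shelf; dowel; foot; cam; rail

1. back_panel@(0, 1, 0) [-x clear] — {back_panel}
2. shelf@(0, 0, 0) [-x clear] — {back_panel, shelf}
3. dowel@(0, -1, 0) [-x clear] — {back_panel, dowel, shelf}
4. foot@(0, -1, -1) [-x clear] — {back_panel, dowel, foot, shelf}
5. cam@(0, -2, -1) [-y clear] — {back_panel, cam, dowel, foot, shelf}
6. rail@(0, -1, -2) [+x clear] — {back_panel, cam, dowel, foot, rail, shelf}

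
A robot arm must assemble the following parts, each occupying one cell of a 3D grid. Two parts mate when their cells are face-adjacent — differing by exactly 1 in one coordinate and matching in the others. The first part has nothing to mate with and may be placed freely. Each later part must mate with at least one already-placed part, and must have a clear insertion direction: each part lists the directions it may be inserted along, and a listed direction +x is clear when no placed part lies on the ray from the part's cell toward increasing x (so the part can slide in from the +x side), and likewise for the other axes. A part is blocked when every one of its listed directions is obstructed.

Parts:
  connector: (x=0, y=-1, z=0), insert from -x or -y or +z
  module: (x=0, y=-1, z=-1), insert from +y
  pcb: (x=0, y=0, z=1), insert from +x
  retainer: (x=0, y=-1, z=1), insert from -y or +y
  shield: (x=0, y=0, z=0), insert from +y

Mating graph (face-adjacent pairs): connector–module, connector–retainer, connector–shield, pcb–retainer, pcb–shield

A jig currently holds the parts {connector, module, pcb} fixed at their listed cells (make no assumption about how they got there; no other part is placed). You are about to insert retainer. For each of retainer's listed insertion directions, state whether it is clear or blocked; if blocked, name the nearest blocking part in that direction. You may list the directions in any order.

-y: ray from retainer(0, -1, 1) has no placed part ⇒ clear
+y: nearest on ray is pcb@(0, 0, 1) ⇒ blocked

+y: blocked by pcb; -y: clear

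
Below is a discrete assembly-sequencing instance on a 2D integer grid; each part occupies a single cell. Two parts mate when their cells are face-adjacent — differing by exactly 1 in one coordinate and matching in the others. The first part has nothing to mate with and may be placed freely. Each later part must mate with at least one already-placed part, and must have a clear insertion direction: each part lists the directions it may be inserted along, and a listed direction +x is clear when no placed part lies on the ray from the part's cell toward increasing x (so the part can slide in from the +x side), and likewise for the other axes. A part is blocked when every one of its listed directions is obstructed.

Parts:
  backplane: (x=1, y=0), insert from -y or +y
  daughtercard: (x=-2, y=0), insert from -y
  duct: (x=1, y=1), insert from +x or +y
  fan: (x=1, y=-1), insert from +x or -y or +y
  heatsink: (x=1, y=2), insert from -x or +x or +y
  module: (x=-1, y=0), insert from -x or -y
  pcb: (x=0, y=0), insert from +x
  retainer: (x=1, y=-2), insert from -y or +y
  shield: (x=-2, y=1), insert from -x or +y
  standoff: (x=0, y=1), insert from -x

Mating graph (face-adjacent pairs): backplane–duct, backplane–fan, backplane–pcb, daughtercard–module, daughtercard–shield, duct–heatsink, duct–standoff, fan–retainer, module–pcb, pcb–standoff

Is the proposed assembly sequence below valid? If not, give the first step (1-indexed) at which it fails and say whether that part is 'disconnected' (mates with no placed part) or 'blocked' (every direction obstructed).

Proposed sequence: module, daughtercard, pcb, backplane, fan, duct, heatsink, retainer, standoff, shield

Valid

1. module@(-1, 0) [-x clear] — {module}
2. daughtercard@(-2, 0) [-y clear] — {daughtercard, module}
3. pcb@(0, 0) [+x clear] — {daughtercard, module, pcb}
4. backplane@(1, 0) [-y clear] — {backplane, daughtercard, module, pcb}
5. fan@(1, -1) [+x clear] — {backplane, daughtercard, fan, module, pcb}
6. duct@(1, 1) [+x clear] — {backplane, daughtercard, duct, fan, module, pcb}
7. heatsink@(1, 2) [-x clear] — {backplane, daughtercard, duct, fan, heatsink, module, pcb}
8. retainer@(1, -2) [-y clear] — {backplane, daughtercard, duct, fan, heatsink, module, pcb, retainer}
9. standoff@(0, 1) [-x clear] — {backplane, daughtercard, duct, fan, heatsink, module, pcb, retainer, standoff}
10. shield@(-2, 1) [-x clear] — {backplane, daughtercard, duct, fan, heatsink, module, pcb, retainer, shield, standoff}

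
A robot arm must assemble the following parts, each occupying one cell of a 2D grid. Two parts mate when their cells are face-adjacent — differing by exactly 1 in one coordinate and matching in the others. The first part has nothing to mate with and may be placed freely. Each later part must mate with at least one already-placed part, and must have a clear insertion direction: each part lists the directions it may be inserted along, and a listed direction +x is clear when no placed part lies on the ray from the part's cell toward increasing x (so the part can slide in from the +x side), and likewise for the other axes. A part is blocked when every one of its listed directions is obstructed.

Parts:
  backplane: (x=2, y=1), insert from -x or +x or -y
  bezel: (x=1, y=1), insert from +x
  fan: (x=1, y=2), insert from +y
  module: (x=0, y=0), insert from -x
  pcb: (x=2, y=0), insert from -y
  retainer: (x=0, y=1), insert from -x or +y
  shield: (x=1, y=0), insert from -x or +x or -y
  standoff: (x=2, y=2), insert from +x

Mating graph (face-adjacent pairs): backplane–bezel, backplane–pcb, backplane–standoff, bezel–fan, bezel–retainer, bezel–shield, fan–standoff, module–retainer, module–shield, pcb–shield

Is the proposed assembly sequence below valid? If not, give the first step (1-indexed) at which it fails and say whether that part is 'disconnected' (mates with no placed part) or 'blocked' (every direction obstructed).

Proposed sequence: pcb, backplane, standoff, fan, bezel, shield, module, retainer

Invalid at step 5 (blocked)

1. pcb@(2, 0) [-y clear] — {pcb}
2. backplane@(2, 1) [-x clear] — {backplane, pcb}
3. standoff@(2, 2) [+x clear] — {backplane, pcb, standoff}
4. fan@(1, 2) [+y clear] — {backplane, fan, pcb, standoff}
5. bezel@(1, 1) — +x all obstructed ⇒ blocked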